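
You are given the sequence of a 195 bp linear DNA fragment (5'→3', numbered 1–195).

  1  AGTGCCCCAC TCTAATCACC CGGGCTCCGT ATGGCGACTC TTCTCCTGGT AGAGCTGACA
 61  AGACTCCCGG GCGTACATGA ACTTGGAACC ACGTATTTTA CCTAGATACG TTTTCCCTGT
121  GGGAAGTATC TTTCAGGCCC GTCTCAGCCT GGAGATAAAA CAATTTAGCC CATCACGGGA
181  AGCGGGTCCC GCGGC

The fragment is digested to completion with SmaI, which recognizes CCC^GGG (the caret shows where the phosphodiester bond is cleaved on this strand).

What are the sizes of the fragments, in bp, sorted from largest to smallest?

127, 47, 21 bp

SmaI sites (CCCGGG) start at positions 19, 66.
SmaI cuts after base 3 of each site, so after positions 21, 68.
Linear molecule, 2 cuts → 3 fragments:
  1–21 → 21 bp
  22–68 → 47 bp
  69–195 → 127 bp
Sorted largest to smallest: 127, 47, 21 bp.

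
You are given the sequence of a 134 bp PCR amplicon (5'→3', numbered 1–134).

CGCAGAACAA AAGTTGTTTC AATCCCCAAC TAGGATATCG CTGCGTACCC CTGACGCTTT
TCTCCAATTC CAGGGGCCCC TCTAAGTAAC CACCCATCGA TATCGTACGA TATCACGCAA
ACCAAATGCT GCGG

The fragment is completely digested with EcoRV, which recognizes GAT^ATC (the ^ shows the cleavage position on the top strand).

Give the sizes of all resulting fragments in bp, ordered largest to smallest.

65, 36, 23, 10 bp

EcoRV sites (GATATC) start at positions 34, 99, 109.
EcoRV cuts after base 3 of each site, so after positions 36, 101, 111.
Linear molecule, 3 cuts → 4 fragments:
  1–36 → 36 bp
  37–101 → 65 bp
  102–111 → 10 bp
  112–134 → 23 bp
Sorted largest to smallest: 65, 36, 23, 10 bp.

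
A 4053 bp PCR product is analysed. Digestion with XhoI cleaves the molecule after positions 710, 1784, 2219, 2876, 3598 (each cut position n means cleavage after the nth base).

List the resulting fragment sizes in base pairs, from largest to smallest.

1074, 722, 710, 657, 455, 435 bp

Linear molecule, 5 cuts → 6 fragments:
  710 − 0 = 710 bp
  1784 − 710 = 1074 bp
  2219 − 1784 = 435 bp
  2876 − 2219 = 657 bp
  3598 − 2876 = 722 bp
  4053 − 3598 = 455 bp
Sorted largest to smallest: 1074, 722, 710, 657, 455, 435 bp.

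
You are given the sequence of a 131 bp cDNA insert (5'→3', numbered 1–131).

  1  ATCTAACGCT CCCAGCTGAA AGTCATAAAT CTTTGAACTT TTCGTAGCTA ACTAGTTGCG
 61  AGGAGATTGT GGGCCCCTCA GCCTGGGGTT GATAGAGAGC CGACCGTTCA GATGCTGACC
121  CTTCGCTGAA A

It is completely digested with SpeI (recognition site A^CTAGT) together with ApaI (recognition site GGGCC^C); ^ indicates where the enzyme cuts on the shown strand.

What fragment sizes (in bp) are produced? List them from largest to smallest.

The SpeI site (ACTAGT) starts at position 51.
SpeI cuts after the first base of each site, so after position 51.
The ApaI site (GGGCCC) starts at position 71.
ApaI cuts after base 5 of each site (before the last base), so after position 75.
Combined cut positions: 51, 75.
Linear molecule, 2 cuts → 3 fragments:
  1–51 → 51 bp
  52–75 → 24 bp
  76–131 → 56 bp
Sorted largest to smallest: 56, 51, 24 bp.

56, 51, 24 bp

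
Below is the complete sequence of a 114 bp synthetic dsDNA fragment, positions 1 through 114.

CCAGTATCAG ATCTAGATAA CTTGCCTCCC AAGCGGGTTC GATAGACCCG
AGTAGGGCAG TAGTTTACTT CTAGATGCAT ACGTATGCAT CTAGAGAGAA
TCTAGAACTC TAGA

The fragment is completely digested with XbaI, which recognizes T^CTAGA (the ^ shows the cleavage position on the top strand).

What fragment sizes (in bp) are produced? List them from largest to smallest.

XbaI sites (TCTAGA) start at positions 12, 70, 90, 101, 109.
XbaI cuts after the first base of each site, so after positions 12, 70, 90, 101, 109.
Linear molecule, 5 cuts → 6 fragments:
  1–12 → 12 bp
  13–70 → 58 bp
  71–90 → 20 bp
  91–101 → 11 bp
  102–109 → 8 bp
  110–114 → 5 bp
Sorted largest to smallest: 58, 20, 12, 11, 8, 5 bp.

58, 20, 12, 11, 8, 5 bp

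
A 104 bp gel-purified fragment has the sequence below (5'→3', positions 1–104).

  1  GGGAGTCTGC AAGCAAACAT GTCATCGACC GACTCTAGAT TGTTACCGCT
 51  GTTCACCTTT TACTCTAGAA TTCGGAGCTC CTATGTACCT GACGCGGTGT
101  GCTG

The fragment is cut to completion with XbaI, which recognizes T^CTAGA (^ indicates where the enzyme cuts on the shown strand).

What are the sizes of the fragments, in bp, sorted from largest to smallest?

XbaI sites (TCTAGA) start at positions 34, 64.
XbaI cuts after the first base of each site, so after positions 34, 64.
Linear molecule, 2 cuts → 3 fragments:
  1–34 → 34 bp
  35–64 → 30 bp
  65–104 → 40 bp
Sorted largest to smallest: 40, 34, 30 bp.

40, 34, 30 bp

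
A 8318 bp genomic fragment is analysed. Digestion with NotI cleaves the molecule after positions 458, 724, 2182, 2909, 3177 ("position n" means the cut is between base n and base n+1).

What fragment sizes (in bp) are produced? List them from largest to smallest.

5141, 1458, 727, 458, 268, 266 bp

Linear molecule, 5 cuts → 6 fragments:
  458 − 0 = 458 bp
  724 − 458 = 266 bp
  2182 − 724 = 1458 bp
  2909 − 2182 = 727 bp
  3177 − 2909 = 268 bp
  8318 − 3177 = 5141 bp
Sorted largest to smallest: 5141, 1458, 727, 458, 268, 266 bp.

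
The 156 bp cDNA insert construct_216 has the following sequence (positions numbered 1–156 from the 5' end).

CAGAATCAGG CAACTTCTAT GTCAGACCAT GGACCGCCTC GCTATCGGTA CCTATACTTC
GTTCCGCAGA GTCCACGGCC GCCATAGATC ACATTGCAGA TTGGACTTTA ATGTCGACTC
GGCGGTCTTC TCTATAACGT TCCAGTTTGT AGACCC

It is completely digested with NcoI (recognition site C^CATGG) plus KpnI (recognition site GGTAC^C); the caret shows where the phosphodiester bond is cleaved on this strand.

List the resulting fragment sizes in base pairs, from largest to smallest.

105, 27, 24 bp

The NcoI site (CCATGG) starts at position 27.
NcoI cuts after the first base of each site, so after position 27.
The KpnI site (GGTACC) starts at position 47.
KpnI cuts after base 5 of each site (before the last base), so after position 51.
Combined cut positions: 27, 51.
Linear molecule, 2 cuts → 3 fragments:
  1–27 → 27 bp
  28–51 → 24 bp
  52–156 → 105 bp
Sorted largest to smallest: 105, 27, 24 bp.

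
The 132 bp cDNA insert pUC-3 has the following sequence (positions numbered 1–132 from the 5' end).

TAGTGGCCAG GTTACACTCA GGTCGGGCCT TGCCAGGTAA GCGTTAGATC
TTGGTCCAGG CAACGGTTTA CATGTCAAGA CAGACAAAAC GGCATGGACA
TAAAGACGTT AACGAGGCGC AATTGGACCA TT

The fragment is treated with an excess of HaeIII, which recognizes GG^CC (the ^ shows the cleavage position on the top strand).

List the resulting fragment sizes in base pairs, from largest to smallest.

105, 21, 6 bp

HaeIII sites (GGCC) start at positions 5, 26.
HaeIII cuts after base 2 of each site, so after positions 6, 27.
Linear molecule, 2 cuts → 3 fragments:
  1–6 → 6 bp
  7–27 → 21 bp
  28–132 → 105 bp
Sorted largest to smallest: 105, 21, 6 bp.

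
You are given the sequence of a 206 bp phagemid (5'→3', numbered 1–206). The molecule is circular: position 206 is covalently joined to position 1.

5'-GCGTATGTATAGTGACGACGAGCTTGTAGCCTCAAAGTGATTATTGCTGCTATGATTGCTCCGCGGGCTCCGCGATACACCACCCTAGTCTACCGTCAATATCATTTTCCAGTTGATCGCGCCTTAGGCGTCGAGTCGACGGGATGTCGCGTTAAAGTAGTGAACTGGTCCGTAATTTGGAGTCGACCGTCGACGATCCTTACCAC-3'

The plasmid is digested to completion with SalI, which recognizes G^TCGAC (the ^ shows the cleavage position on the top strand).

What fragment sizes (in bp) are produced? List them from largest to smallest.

152, 47, 7 bp

SalI sites (GTCGAC) start at positions 135, 182, 189.
SalI cuts after the first base of each site, so after positions 135, 182, 189.
Circular molecule, 3 cuts → 3 fragments:
  136–182 → 47 bp
  183–189 → 7 bp
  190–206 then 1–135 → 17 + 135 = 152 bp
Sorted largest to smallest: 152, 47, 7 bp.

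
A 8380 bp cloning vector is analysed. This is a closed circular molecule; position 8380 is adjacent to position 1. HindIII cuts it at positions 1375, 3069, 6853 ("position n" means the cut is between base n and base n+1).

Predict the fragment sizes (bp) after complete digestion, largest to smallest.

3784, 2902, 1694 bp

Circular molecule, 3 cuts → 3 fragments:
  3069 − 1375 = 1694 bp
  6853 − 3069 = 3784 bp
  wrap: 8380 − 6853 + 1375 = 2902 bp
Sorted largest to smallest: 3784, 2902, 1694 bp.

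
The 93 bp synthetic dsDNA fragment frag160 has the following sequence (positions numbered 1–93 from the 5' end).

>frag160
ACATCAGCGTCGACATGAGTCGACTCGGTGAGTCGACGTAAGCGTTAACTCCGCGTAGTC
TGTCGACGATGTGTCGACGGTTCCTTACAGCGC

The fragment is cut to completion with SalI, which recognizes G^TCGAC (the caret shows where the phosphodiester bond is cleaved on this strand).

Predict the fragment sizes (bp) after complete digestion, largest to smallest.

30, 20, 13, 11, 10, 9 bp

SalI sites (GTCGAC) start at positions 9, 19, 32, 62, 73.
SalI cuts after the first base of each site, so after positions 9, 19, 32, 62, 73.
Linear molecule, 5 cuts → 6 fragments:
  1–9 → 9 bp
  10–19 → 10 bp
  20–32 → 13 bp
  33–62 → 30 bp
  63–73 → 11 bp
  74–93 → 20 bp
Sorted largest to smallest: 30, 20, 13, 11, 10, 9 bp.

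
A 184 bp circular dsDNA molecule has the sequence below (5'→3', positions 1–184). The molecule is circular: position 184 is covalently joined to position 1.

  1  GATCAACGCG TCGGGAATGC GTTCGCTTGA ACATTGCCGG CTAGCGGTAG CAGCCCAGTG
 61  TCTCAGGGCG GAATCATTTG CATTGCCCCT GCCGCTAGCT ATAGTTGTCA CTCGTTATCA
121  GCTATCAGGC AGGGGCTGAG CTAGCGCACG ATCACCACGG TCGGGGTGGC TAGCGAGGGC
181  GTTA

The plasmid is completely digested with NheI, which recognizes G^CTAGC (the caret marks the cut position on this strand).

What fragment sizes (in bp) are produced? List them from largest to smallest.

55, 54, 46, 29 bp

NheI sites (GCTAGC) start at positions 40, 94, 140, 169.
NheI cuts after the first base of each site, so after positions 40, 94, 140, 169.
Circular molecule, 4 cuts → 4 fragments:
  41–94 → 54 bp
  95–140 → 46 bp
  141–169 → 29 bp
  170–184 then 1–40 → 15 + 40 = 55 bp
Sorted largest to smallest: 55, 54, 46, 29 bp.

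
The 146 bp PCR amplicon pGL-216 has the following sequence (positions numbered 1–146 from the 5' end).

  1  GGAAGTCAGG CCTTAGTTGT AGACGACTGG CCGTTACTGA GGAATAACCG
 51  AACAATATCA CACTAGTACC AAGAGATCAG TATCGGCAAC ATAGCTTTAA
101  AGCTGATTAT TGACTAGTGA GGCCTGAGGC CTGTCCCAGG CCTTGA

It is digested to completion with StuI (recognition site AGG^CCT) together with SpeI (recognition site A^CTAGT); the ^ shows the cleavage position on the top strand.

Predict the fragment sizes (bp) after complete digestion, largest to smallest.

52, 51, 11, 10, 9, 7, 6 bp

StuI sites (AGGCCT) start at positions 8, 120, 127, 138.
StuI cuts after base 3 of each site, so after positions 10, 122, 129, 140.
SpeI sites (ACTAGT) start at positions 62, 113.
SpeI cuts after the first base of each site, so after positions 62, 113.
Combined cut positions: 10, 62, 113, 122, 129, 140.
Linear molecule, 6 cuts → 7 fragments:
  1–10 → 10 bp
  11–62 → 52 bp
  63–113 → 51 bp
  114–122 → 9 bp
  123–129 → 7 bp
  130–140 → 11 bp
  141–146 → 6 bp
Sorted largest to smallest: 52, 51, 11, 10, 9, 7, 6 bp.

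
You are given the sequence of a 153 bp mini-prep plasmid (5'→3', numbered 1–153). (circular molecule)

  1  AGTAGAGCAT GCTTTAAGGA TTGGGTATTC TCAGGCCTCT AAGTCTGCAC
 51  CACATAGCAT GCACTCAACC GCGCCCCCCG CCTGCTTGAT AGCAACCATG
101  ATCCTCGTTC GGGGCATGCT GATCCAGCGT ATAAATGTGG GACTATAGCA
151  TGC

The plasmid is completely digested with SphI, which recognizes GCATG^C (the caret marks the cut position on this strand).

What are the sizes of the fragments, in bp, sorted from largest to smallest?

57, 50, 34, 12 bp

SphI sites (GCATGC) start at positions 7, 57, 114, 148.
SphI cuts after base 5 of each site (before the last base), so after positions 11, 61, 118, 152.
Circular molecule, 4 cuts → 4 fragments:
  12–61 → 50 bp
  62–118 → 57 bp
  119–152 → 34 bp
  153–153 then 1–11 → 1 + 11 = 12 bp
Sorted largest to smallest: 57, 50, 34, 12 bp.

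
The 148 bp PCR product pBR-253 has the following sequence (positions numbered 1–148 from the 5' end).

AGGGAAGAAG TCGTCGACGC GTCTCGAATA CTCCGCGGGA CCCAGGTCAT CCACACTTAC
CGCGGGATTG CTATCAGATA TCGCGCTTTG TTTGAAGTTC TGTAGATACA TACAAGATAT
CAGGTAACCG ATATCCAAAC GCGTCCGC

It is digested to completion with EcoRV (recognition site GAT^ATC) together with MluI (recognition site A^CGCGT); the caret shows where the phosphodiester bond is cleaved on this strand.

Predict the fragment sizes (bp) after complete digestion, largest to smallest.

62, 39, 17, 14, 9, 7 bp

EcoRV sites (GATATC) start at positions 77, 116, 130.
EcoRV cuts after base 3 of each site, so after positions 79, 118, 132.
MluI sites (ACGCGT) start at positions 17, 139.
MluI cuts after the first base of each site, so after positions 17, 139.
Combined cut positions: 17, 79, 118, 132, 139.
Linear molecule, 5 cuts → 6 fragments:
  1–17 → 17 bp
  18–79 → 62 bp
  80–118 → 39 bp
  119–132 → 14 bp
  133–139 → 7 bp
  140–148 → 9 bp
Sorted largest to smallest: 62, 39, 17, 14, 9, 7 bp.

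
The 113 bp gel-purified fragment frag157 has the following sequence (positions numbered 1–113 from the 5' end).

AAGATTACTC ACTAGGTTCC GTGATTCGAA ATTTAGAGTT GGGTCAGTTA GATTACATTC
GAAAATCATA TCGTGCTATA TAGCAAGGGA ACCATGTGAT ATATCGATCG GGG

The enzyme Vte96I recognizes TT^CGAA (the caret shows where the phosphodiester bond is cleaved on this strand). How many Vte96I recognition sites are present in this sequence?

TTCGAA occurs starting at positions 25, 58.
Vte96I cuts at 2 sites.

2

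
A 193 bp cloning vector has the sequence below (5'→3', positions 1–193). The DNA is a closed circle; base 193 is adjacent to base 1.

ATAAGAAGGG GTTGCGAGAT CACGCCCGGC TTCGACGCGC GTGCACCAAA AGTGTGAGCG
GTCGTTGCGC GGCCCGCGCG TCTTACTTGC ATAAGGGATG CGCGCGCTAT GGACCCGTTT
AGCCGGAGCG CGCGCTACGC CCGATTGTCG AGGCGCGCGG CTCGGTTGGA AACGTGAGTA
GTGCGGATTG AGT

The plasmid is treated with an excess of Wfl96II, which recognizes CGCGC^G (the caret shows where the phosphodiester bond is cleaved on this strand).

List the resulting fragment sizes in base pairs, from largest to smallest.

75, 39, 28, 26, 25 bp

Wfl96II sites (CGCGCG) start at positions 36, 75, 101, 129, 154.
Wfl96II cuts after base 5 of each site (before the last base), so after positions 40, 79, 105, 133, 158.
Circular molecule, 5 cuts → 5 fragments:
  41–79 → 39 bp
  80–105 → 26 bp
  106–133 → 28 bp
  134–158 → 25 bp
  159–193 then 1–40 → 35 + 40 = 75 bp
Sorted largest to smallest: 75, 39, 28, 26, 25 bp.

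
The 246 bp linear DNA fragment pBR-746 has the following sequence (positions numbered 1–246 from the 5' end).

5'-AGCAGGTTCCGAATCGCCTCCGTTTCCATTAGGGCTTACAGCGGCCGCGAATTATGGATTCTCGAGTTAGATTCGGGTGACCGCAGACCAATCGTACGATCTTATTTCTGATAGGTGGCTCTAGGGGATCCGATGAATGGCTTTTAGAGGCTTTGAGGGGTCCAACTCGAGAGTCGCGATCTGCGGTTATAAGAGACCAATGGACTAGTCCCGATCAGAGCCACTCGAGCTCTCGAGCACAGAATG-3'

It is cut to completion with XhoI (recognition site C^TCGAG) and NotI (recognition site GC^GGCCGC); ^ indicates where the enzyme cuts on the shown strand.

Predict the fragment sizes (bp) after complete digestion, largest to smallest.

XhoI sites (CTCGAG) start at positions 61, 166, 224, 232.
XhoI cuts after the first base of each site, so after positions 61, 166, 224, 232.
The NotI site (GCGGCCGC) starts at position 41.
NotI cuts after base 2 of each site, so after position 42.
Combined cut positions: 42, 61, 166, 224, 232.
Linear molecule, 5 cuts → 6 fragments:
  1–42 → 42 bp
  43–61 → 19 bp
  62–166 → 105 bp
  167–224 → 58 bp
  225–232 → 8 bp
  233–246 → 14 bp
Sorted largest to smallest: 105, 58, 42, 19, 14, 8 bp.

105, 58, 42, 19, 14, 8 bp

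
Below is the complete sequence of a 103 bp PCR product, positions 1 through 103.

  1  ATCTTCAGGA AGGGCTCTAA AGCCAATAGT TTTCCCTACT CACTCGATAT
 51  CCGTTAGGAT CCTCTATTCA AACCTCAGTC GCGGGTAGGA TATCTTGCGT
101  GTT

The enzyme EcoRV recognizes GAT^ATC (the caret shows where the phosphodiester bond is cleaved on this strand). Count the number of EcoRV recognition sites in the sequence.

2

GATATC occurs starting at positions 46, 89.
EcoRV cuts at 2 sites.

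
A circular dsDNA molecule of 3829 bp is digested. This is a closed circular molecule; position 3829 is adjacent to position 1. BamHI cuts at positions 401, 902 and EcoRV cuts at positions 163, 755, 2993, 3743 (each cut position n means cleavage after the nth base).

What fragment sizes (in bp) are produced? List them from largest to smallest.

Combined cut positions (sorted): 163, 401, 755, 902, 2993, 3743.
Circular molecule, 6 cuts → 6 fragments:
  401 − 163 = 238 bp
  755 − 401 = 354 bp
  902 − 755 = 147 bp
  2993 − 902 = 2091 bp
  3743 − 2993 = 750 bp
  wrap: 3829 − 3743 + 163 = 249 bp
Sorted largest to smallest: 2091, 750, 354, 249, 238, 147 bp.

2091, 750, 354, 249, 238, 147 bp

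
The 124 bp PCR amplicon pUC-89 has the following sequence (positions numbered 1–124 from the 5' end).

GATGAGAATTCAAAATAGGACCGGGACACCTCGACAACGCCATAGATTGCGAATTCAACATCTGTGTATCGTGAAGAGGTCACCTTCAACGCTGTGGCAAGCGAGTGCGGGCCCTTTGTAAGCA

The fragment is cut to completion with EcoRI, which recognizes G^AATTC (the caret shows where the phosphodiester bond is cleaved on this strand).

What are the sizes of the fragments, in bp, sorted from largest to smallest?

73, 45, 6 bp

EcoRI sites (GAATTC) start at positions 6, 51.
EcoRI cuts after the first base of each site, so after positions 6, 51.
Linear molecule, 2 cuts → 3 fragments:
  1–6 → 6 bp
  7–51 → 45 bp
  52–124 → 73 bp
Sorted largest to smallest: 73, 45, 6 bp.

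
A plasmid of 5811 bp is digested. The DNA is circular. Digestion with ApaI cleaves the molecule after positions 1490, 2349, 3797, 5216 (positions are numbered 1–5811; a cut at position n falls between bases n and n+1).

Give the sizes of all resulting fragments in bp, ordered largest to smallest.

Circular molecule, 4 cuts → 4 fragments:
  2349 − 1490 = 859 bp
  3797 − 2349 = 1448 bp
  5216 − 3797 = 1419 bp
  wrap: 5811 − 5216 + 1490 = 2085 bp
Sorted largest to smallest: 2085, 1448, 1419, 859 bp.

2085, 1448, 1419, 859 bp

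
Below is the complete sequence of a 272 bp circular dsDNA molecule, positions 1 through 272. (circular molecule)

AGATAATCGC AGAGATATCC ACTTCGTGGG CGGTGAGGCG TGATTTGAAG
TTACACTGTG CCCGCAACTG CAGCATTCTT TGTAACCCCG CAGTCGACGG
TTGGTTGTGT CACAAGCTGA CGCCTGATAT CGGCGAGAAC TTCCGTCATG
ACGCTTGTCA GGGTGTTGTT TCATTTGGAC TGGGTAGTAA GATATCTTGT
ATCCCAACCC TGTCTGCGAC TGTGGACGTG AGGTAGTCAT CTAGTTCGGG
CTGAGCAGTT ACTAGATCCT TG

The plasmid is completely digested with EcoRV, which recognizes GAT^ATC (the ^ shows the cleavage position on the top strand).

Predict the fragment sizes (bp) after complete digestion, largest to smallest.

112, 95, 65 bp

EcoRV sites (GATATC) start at positions 14, 126, 191.
EcoRV cuts after base 3 of each site, so after positions 16, 128, 193.
Circular molecule, 3 cuts → 3 fragments:
  17–128 → 112 bp
  129–193 → 65 bp
  194–272 then 1–16 → 79 + 16 = 95 bp
Sorted largest to smallest: 112, 95, 65 bp.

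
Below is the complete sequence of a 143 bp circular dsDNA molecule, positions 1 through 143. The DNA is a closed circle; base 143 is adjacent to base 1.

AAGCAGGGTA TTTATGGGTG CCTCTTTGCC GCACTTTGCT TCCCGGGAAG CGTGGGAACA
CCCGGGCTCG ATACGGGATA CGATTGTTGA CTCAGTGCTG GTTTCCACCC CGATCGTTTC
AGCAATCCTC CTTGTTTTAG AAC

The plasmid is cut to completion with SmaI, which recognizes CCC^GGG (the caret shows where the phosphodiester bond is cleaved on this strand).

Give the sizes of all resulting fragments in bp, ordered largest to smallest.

124, 19 bp

SmaI sites (CCCGGG) start at positions 42, 61.
SmaI cuts after base 3 of each site, so after positions 44, 63.
Circular molecule, 2 cuts → 2 fragments:
  45–63 → 19 bp
  64–143 then 1–44 → 80 + 44 = 124 bp
Sorted largest to smallest: 124, 19 bp.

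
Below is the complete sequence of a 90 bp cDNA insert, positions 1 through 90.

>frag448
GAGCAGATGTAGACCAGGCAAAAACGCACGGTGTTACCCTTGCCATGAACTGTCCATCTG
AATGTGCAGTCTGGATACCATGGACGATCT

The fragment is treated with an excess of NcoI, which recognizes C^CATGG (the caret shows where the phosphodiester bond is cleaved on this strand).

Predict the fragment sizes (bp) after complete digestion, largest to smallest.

78, 12 bp

The NcoI site (CCATGG) starts at position 78.
NcoI cuts after the first base of each site, so after position 78.
Linear molecule, 1 cut → 2 fragments:
  1–78 → 78 bp
  79–90 → 12 bp
Sorted largest to smallest: 78, 12 bp.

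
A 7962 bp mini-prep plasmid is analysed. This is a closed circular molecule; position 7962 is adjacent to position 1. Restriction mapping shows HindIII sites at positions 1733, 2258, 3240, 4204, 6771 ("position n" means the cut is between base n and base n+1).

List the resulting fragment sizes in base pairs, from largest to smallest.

2924, 2567, 982, 964, 525 bp

Circular molecule, 5 cuts → 5 fragments:
  2258 − 1733 = 525 bp
  3240 − 2258 = 982 bp
  4204 − 3240 = 964 bp
  6771 − 4204 = 2567 bp
  wrap: 7962 − 6771 + 1733 = 2924 bp
Sorted largest to smallest: 2924, 2567, 982, 964, 525 bp.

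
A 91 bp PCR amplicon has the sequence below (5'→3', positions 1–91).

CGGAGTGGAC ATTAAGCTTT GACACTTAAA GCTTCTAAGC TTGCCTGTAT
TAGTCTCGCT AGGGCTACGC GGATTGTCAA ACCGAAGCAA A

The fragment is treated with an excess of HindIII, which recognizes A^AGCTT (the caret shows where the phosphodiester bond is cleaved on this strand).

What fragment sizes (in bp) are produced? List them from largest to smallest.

HindIII sites (AAGCTT) start at positions 14, 29, 37.
HindIII cuts after the first base of each site, so after positions 14, 29, 37.
Linear molecule, 3 cuts → 4 fragments:
  1–14 → 14 bp
  15–29 → 15 bp
  30–37 → 8 bp
  38–91 → 54 bp
Sorted largest to smallest: 54, 15, 14, 8 bp.

54, 15, 14, 8 bp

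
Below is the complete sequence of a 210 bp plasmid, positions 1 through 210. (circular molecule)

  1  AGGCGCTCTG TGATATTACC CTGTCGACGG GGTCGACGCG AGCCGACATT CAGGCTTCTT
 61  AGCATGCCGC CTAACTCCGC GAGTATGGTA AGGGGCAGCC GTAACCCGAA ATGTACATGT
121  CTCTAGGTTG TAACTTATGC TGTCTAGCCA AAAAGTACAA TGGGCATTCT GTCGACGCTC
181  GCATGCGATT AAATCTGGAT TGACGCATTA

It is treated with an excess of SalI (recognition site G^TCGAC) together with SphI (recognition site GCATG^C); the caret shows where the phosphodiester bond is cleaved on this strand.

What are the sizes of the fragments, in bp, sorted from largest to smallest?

SalI sites (GTCGAC) start at positions 23, 32, 171.
SalI cuts after the first base of each site, so after positions 23, 32, 171.
SphI sites (GCATGC) start at positions 62, 181.
SphI cuts after base 5 of each site (before the last base), so after positions 66, 185.
Combined cut positions: 23, 32, 66, 171, 185.
Circular molecule, 5 cuts → 5 fragments:
  24–32 → 9 bp
  33–66 → 34 bp
  67–171 → 105 bp
  172–185 → 14 bp
  186–210 then 1–23 → 25 + 23 = 48 bp
Sorted largest to smallest: 105, 48, 34, 14, 9 bp.

105, 48, 34, 14, 9 bp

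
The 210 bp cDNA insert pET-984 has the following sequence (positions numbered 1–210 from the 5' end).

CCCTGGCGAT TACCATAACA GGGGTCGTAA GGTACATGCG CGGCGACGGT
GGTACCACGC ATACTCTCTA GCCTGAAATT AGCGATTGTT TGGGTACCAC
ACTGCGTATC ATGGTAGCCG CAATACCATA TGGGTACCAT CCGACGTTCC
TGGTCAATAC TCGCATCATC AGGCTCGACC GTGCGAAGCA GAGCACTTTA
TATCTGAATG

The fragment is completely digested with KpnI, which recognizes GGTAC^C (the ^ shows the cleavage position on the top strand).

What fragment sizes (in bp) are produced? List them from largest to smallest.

73, 55, 42, 40 bp

KpnI sites (GGTACC) start at positions 51, 93, 133.
KpnI cuts after base 5 of each site (before the last base), so after positions 55, 97, 137.
Linear molecule, 3 cuts → 4 fragments:
  1–55 → 55 bp
  56–97 → 42 bp
  98–137 → 40 bp
  138–210 → 73 bp
Sorted largest to smallest: 73, 55, 42, 40 bp.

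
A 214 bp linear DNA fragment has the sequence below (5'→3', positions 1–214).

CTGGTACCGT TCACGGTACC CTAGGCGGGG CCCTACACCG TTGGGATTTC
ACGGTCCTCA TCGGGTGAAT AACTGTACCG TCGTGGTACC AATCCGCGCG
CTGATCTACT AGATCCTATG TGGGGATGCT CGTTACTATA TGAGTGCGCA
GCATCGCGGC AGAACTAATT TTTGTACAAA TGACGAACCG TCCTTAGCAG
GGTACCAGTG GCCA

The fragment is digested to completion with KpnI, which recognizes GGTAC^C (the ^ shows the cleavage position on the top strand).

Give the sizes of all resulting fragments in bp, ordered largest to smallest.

116, 70, 12, 9, 7 bp

KpnI sites (GGTACC) start at positions 3, 15, 85, 201.
KpnI cuts after base 5 of each site (before the last base), so after positions 7, 19, 89, 205.
Linear molecule, 4 cuts → 5 fragments:
  1–7 → 7 bp
  8–19 → 12 bp
  20–89 → 70 bp
  90–205 → 116 bp
  206–214 → 9 bp
Sorted largest to smallest: 116, 70, 12, 9, 7 bp.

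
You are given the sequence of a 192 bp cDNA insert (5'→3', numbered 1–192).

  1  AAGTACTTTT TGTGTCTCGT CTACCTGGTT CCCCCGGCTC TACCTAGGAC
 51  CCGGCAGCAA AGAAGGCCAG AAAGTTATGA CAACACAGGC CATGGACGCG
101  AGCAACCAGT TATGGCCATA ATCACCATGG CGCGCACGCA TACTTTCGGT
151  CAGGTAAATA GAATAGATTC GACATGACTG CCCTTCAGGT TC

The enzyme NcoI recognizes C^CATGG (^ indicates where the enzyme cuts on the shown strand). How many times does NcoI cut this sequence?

CCATGG occurs starting at positions 90, 125.
NcoI cuts at 2 sites.

2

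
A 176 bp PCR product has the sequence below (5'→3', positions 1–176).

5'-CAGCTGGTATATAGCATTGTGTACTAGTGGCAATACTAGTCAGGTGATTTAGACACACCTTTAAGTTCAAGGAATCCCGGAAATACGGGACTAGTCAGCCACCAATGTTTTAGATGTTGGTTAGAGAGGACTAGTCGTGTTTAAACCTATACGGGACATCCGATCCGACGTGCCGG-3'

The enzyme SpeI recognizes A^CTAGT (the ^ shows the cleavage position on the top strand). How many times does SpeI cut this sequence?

ACTAGT occurs starting at positions 23, 35, 90, 130.
SpeI cuts at 4 sites.

4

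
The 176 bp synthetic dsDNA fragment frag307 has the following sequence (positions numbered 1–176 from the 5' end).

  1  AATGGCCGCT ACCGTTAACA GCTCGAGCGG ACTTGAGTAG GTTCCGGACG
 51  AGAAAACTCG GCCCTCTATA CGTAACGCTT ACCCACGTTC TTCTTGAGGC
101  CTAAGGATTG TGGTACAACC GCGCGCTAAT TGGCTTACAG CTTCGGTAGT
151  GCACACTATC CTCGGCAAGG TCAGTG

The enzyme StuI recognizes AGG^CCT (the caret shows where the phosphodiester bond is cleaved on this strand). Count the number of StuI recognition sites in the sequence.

1

AGGCCT occurs starting at position 97.
StuI cuts at 1 site.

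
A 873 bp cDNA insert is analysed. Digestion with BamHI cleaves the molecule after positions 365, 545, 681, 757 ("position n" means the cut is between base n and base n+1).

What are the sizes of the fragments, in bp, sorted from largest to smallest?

Linear molecule, 4 cuts → 5 fragments:
  365 − 0 = 365 bp
  545 − 365 = 180 bp
  681 − 545 = 136 bp
  757 − 681 = 76 bp
  873 − 757 = 116 bp
Sorted largest to smallest: 365, 180, 136, 116, 76 bp.

365, 180, 136, 116, 76 bp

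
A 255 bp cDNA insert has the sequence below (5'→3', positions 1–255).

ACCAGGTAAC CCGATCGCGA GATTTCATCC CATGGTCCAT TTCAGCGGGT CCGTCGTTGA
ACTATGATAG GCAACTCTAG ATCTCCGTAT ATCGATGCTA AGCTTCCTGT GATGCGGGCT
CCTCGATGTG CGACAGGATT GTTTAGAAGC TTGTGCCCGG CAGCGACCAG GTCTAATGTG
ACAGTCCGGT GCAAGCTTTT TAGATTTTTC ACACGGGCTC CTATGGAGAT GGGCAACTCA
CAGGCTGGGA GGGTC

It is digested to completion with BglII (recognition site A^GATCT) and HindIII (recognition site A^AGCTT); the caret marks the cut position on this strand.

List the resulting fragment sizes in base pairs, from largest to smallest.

79, 62, 47, 46, 21 bp

The BglII site (AGATCT) starts at position 79.
BglII cuts after the first base of each site, so after position 79.
HindIII sites (AAGCTT) start at positions 100, 147, 193.
HindIII cuts after the first base of each site, so after positions 100, 147, 193.
Combined cut positions: 79, 100, 147, 193.
Linear molecule, 4 cuts → 5 fragments:
  1–79 → 79 bp
  80–100 → 21 bp
  101–147 → 47 bp
  148–193 → 46 bp
  194–255 → 62 bp
Sorted largest to smallest: 79, 62, 47, 46, 21 bp.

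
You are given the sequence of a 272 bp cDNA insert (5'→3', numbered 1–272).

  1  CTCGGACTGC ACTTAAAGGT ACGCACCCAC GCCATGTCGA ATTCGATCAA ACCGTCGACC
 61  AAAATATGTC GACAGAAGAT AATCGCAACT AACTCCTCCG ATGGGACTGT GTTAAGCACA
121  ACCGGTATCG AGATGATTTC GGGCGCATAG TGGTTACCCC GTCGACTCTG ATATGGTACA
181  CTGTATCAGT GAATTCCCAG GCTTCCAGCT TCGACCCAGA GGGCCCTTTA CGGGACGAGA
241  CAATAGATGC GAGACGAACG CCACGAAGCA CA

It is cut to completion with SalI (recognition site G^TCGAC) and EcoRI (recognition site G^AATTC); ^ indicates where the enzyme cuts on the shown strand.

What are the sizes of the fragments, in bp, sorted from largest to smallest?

SalI sites (GTCGAC) start at positions 54, 68, 161.
SalI cuts after the first base of each site, so after positions 54, 68, 161.
EcoRI sites (GAATTC) start at positions 39, 191.
EcoRI cuts after the first base of each site, so after positions 39, 191.
Combined cut positions: 39, 54, 68, 161, 191.
Linear molecule, 5 cuts → 6 fragments:
  1–39 → 39 bp
  40–54 → 15 bp
  55–68 → 14 bp
  69–161 → 93 bp
  162–191 → 30 bp
  192–272 → 81 bp
Sorted largest to smallest: 93, 81, 39, 30, 15, 14 bp.

93, 81, 39, 30, 15, 14 bp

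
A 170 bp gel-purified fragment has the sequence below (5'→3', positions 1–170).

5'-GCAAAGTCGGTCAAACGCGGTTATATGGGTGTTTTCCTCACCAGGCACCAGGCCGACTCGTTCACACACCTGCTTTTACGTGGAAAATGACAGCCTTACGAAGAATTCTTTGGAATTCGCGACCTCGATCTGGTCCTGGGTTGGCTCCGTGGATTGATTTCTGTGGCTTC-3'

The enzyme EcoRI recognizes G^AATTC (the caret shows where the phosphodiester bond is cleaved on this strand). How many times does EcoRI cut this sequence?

2

GAATTC occurs starting at positions 103, 113.
EcoRI cuts at 2 sites.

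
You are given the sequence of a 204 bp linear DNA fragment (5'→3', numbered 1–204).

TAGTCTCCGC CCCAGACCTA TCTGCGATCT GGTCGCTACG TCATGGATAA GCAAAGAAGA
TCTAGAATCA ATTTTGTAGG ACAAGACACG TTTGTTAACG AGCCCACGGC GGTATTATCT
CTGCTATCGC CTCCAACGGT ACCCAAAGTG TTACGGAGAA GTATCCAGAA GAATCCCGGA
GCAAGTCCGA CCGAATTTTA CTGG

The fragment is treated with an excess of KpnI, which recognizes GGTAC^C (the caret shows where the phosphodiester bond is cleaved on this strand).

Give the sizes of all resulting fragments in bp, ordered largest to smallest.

The KpnI site (GGTACC) starts at position 138.
KpnI cuts after base 5 of each site (before the last base), so after position 142.
Linear molecule, 1 cut → 2 fragments:
  1–142 → 142 bp
  143–204 → 62 bp
Sorted largest to smallest: 142, 62 bp.

142, 62 bp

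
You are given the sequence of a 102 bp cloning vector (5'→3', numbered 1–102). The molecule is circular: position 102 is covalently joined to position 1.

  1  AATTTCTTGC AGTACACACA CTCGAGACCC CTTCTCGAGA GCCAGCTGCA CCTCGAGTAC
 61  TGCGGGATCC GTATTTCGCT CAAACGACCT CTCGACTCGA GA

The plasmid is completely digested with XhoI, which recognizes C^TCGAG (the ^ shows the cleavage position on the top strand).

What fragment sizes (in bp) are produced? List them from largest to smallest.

44, 27, 18, 13 bp

XhoI sites (CTCGAG) start at positions 21, 34, 52, 96.
XhoI cuts after the first base of each site, so after positions 21, 34, 52, 96.
Circular molecule, 4 cuts → 4 fragments:
  22–34 → 13 bp
  35–52 → 18 bp
  53–96 → 44 bp
  97–102 then 1–21 → 6 + 21 = 27 bp
Sorted largest to smallest: 44, 27, 18, 13 bp.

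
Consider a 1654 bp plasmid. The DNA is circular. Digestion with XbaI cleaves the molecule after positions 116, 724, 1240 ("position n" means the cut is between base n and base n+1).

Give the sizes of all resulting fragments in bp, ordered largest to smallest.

608, 530, 516 bp

Circular molecule, 3 cuts → 3 fragments:
  724 − 116 = 608 bp
  1240 − 724 = 516 bp
  wrap: 1654 − 1240 + 116 = 530 bp
Sorted largest to smallest: 608, 530, 516 bp.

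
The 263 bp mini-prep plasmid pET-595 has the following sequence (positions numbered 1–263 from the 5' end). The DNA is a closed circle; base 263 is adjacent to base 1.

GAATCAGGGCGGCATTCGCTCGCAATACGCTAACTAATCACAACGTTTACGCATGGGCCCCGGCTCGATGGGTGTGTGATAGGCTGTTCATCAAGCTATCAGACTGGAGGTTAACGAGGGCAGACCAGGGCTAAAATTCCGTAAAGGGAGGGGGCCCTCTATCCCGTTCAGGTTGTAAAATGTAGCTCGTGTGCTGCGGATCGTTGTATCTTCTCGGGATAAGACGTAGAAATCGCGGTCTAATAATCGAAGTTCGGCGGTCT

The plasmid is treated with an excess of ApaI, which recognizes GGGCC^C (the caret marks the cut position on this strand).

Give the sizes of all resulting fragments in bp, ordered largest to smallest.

ApaI sites (GGGCCC) start at positions 55, 152.
ApaI cuts after base 5 of each site (before the last base), so after positions 59, 156.
Circular molecule, 2 cuts → 2 fragments:
  60–156 → 97 bp
  157–263 then 1–59 → 107 + 59 = 166 bp
Sorted largest to smallest: 166, 97 bp.

166, 97 bp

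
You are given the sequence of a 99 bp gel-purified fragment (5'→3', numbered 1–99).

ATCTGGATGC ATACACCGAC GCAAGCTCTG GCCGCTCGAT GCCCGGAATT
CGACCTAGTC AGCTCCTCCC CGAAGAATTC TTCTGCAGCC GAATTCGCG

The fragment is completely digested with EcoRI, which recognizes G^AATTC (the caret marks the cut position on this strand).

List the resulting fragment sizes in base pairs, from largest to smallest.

EcoRI sites (GAATTC) start at positions 46, 75, 91.
EcoRI cuts after the first base of each site, so after positions 46, 75, 91.
Linear molecule, 3 cuts → 4 fragments:
  1–46 → 46 bp
  47–75 → 29 bp
  76–91 → 16 bp
  92–99 → 8 bp
Sorted largest to smallest: 46, 29, 16, 8 bp.

46, 29, 16, 8 bp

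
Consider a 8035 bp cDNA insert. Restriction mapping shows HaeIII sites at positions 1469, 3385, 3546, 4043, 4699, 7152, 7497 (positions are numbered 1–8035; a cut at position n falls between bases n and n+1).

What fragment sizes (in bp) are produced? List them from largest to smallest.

Linear molecule, 7 cuts → 8 fragments:
  1469 − 0 = 1469 bp
  3385 − 1469 = 1916 bp
  3546 − 3385 = 161 bp
  4043 − 3546 = 497 bp
  4699 − 4043 = 656 bp
  7152 − 4699 = 2453 bp
  7497 − 7152 = 345 bp
  8035 − 7497 = 538 bp
Sorted largest to smallest: 2453, 1916, 1469, 656, 538, 497, 345, 161 bp.

2453, 1916, 1469, 656, 538, 497, 345, 161 bp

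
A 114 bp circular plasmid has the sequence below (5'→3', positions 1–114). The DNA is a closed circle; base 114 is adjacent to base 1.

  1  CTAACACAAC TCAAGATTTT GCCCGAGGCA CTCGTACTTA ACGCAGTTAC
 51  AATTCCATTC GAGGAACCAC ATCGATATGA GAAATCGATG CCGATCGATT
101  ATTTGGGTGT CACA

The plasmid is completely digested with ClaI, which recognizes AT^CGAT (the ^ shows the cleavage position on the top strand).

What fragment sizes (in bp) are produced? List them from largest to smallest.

ClaI sites (ATCGAT) start at positions 71, 84, 94.
ClaI cuts after base 2 of each site, so after positions 72, 85, 95.
Circular molecule, 3 cuts → 3 fragments:
  73–85 → 13 bp
  86–95 → 10 bp
  96–114 then 1–72 → 19 + 72 = 91 bp
Sorted largest to smallest: 91, 13, 10 bp.

91, 13, 10 bp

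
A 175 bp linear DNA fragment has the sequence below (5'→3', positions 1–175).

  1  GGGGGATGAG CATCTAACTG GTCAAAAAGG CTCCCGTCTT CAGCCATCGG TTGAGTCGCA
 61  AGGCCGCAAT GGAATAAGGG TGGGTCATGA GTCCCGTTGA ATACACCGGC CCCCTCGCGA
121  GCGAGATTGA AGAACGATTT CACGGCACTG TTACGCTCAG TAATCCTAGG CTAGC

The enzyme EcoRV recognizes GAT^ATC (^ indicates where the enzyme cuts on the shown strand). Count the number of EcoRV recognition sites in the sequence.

No occurrence of GATATC is present in the sequence.
EcoRV does not cut: 0 sites.

0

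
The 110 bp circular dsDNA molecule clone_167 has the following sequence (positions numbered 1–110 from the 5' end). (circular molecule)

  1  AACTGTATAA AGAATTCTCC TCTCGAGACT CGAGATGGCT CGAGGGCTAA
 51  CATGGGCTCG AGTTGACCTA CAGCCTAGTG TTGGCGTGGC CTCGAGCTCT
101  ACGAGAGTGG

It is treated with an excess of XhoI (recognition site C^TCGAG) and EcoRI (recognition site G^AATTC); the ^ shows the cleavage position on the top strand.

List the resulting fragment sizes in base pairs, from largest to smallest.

34, 31, 18, 10, 10, 7 bp

XhoI sites (CTCGAG) start at positions 22, 29, 39, 57, 91.
XhoI cuts after the first base of each site, so after positions 22, 29, 39, 57, 91.
The EcoRI site (GAATTC) starts at position 12.
EcoRI cuts after the first base of each site, so after position 12.
Combined cut positions: 12, 22, 29, 39, 57, 91.
Circular molecule, 6 cuts → 6 fragments:
  13–22 → 10 bp
  23–29 → 7 bp
  30–39 → 10 bp
  40–57 → 18 bp
  58–91 → 34 bp
  92–110 then 1–12 → 19 + 12 = 31 bp
Sorted largest to smallest: 34, 31, 18, 10, 10, 7 bp.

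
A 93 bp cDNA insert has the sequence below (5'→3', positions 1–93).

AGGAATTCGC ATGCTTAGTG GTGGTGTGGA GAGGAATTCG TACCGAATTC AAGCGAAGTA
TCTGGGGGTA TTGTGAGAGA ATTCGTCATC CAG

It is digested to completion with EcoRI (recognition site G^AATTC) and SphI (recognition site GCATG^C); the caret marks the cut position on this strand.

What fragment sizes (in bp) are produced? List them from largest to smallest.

34, 21, 14, 11, 10, 3 bp

EcoRI sites (GAATTC) start at positions 3, 34, 45, 79.
EcoRI cuts after the first base of each site, so after positions 3, 34, 45, 79.
The SphI site (GCATGC) starts at position 9.
SphI cuts after base 5 of each site (before the last base), so after position 13.
Combined cut positions: 3, 13, 34, 45, 79.
Linear molecule, 5 cuts → 6 fragments:
  1–3 → 3 bp
  4–13 → 10 bp
  14–34 → 21 bp
  35–45 → 11 bp
  46–79 → 34 bp
  80–93 → 14 bp
Sorted largest to smallest: 34, 21, 14, 11, 10, 3 bp.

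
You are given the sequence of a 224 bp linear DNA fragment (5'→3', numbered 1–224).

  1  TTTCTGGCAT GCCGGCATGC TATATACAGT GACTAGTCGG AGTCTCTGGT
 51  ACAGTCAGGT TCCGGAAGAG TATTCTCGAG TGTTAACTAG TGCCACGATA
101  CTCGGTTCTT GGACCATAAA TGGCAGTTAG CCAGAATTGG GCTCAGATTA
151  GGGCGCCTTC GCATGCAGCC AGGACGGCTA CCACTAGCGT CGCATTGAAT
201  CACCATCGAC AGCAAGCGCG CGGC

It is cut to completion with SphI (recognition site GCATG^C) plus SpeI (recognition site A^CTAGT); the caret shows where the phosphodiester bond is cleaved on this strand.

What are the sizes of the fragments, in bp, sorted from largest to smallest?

79, 59, 54, 13, 11, 8 bp

SphI sites (GCATGC) start at positions 7, 15, 161.
SphI cuts after base 5 of each site (before the last base), so after positions 11, 19, 165.
SpeI sites (ACTAGT) start at positions 32, 86.
SpeI cuts after the first base of each site, so after positions 32, 86.
Combined cut positions: 11, 19, 32, 86, 165.
Linear molecule, 5 cuts → 6 fragments:
  1–11 → 11 bp
  12–19 → 8 bp
  20–32 → 13 bp
  33–86 → 54 bp
  87–165 → 79 bp
  166–224 → 59 bp
Sorted largest to smallest: 79, 59, 54, 13, 11, 8 bp.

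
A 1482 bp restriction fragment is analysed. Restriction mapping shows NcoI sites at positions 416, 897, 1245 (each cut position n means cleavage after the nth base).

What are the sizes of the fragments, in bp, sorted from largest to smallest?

481, 416, 348, 237 bp

Linear molecule, 3 cuts → 4 fragments:
  416 − 0 = 416 bp
  897 − 416 = 481 bp
  1245 − 897 = 348 bp
  1482 − 1245 = 237 bp
Sorted largest to smallest: 481, 416, 348, 237 bp.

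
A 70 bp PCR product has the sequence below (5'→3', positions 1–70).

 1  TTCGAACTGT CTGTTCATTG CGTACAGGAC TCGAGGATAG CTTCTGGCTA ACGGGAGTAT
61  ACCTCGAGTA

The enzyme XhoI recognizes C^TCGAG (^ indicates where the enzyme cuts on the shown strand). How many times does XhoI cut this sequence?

2

CTCGAG occurs starting at positions 30, 63.
XhoI cuts at 2 sites.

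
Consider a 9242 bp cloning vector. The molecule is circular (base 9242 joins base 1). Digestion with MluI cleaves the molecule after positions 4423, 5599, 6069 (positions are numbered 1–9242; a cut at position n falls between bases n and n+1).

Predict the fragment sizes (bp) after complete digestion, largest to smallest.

7596, 1176, 470 bp

Circular molecule, 3 cuts → 3 fragments:
  5599 − 4423 = 1176 bp
  6069 − 5599 = 470 bp
  wrap: 9242 − 6069 + 4423 = 7596 bp
Sorted largest to smallest: 7596, 1176, 470 bp.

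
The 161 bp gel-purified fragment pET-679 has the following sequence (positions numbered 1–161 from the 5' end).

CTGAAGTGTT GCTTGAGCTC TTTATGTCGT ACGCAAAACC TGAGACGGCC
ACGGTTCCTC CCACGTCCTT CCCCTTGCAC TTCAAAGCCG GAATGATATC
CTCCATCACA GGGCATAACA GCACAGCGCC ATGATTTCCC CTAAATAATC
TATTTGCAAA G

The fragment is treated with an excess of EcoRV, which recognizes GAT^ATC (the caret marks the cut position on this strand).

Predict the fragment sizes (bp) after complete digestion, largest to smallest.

97, 64 bp

The EcoRV site (GATATC) starts at position 95.
EcoRV cuts after base 3 of each site, so after position 97.
Linear molecule, 1 cut → 2 fragments:
  1–97 → 97 bp
  98–161 → 64 bp
Sorted largest to smallest: 97, 64 bp.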